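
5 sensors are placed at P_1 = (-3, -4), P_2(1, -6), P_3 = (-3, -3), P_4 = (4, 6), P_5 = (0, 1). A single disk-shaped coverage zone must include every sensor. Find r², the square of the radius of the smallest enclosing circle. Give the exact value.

A smallest enclosing disk is always determined by at most three of the input points on its boundary.
The minimum enclosing circle is determined by three boundary points: P_1, P_2, P_4.
Their circumcentre is (29/18, 2/9) with r² = 12665/324.
The farthest remaining point P_3 is at distance² 10253/324 ≤ 12665/324.

12665/324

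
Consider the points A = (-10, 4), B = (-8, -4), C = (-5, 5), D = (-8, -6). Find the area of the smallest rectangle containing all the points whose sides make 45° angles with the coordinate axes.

84

In coordinates u = x + y, v = x − y the rectangle is axis-aligned; the map (x,y)→(u,v) scales areas by 2.
u-values: -6, -12, 0, -14; range = 0 − (-14) = 14.
v-values: -14, -4, -10, -2; range = -2 − (-14) = 12.
Area = (14 × 12) / 2 = 84.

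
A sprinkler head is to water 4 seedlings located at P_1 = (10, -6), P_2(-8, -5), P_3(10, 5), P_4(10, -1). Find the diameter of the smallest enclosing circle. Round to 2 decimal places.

20.62

By Welzl's lemma the MEC is supported by two points (diametrically opposite) or three points (on a circumcircle).
The minimum enclosing circle is determined by three boundary points: P_1, P_2, P_3.
Their circumcentre is (23/18, -0.5) with r² = 17225/162.
The farthest remaining point P_4 is at distance² 12365/162 ≤ 17225/162.
Diameter = 2r = 2√(17225/162) ≈ 20.62.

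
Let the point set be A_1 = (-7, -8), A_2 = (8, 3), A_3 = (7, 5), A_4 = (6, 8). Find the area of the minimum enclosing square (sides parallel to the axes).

The bounding box has width 15 and height 16.
An axis-aligned square enclosing the set must have side ≥ max(width, height).
So the minimum side is max(15, 16) = 16.
Area = 16² = 256.

256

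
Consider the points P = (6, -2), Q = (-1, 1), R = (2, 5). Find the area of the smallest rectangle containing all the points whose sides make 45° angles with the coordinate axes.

In coordinates u = x + y, v = x − y the rectangle is axis-aligned; the map (x,y)→(u,v) scales areas by 2.
u-values: 4, 0, 7; range = 7 − 0 = 7.
v-values: 8, -2, -3; range = 8 − (-3) = 11.
Area = (7 × 11) / 2 = 38.5.

38.5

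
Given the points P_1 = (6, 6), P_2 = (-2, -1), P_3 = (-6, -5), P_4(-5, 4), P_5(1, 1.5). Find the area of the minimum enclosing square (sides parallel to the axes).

144

The bounding box has width 12 and height 11.
An axis-aligned square enclosing the set must have side ≥ max(width, height).
So the minimum side is max(12, 11) = 12.
Area = 12² = 144.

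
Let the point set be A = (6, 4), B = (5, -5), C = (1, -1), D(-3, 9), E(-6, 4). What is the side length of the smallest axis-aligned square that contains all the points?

The bounding box has width 12 and height 14.
An axis-aligned square enclosing the set must have side ≥ max(width, height).
So the minimum side is max(12, 14) = 14.

14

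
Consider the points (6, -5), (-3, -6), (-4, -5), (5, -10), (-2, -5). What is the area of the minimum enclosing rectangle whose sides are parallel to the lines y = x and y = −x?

In coordinates u = x + y, v = x − y the rectangle is axis-aligned; the map (x,y)→(u,v) scales areas by 2.
u-values: 1, -9, -9, -5, -7; range = 1 − (-9) = 10.
v-values: 11, 3, 1, 15, 3; range = 15 − 1 = 14.
Area = (10 × 14) / 2 = 70.

70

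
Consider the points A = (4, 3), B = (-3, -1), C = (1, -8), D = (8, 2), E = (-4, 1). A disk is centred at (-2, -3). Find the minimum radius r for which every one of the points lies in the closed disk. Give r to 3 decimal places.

11.180

The required radius is the distance from (-2, -3) to the farthest point.
Squared distances: 72, 5, 34, 125, 20.
Maximum is 125, attained at D.
r = √125 ≈ 11.180.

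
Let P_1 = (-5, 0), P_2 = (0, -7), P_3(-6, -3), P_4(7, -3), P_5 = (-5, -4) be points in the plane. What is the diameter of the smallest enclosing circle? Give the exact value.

A smallest enclosing disk is always determined by at most three of the input points on its boundary.
The farthest pair is P_3–P_4 with squared distance 169. The circle on this segment as diameter has centre (0.5, -3) and r² = 169/4 = 42.25.
Check P_1: distance² to centre = 39.25 ≤ 42.25, so it lies inside.
All remaining points lie in this disk, and no smaller disk contains both endpoints, so this is the minimum enclosing circle.
Diameter = 2r = 2√(42.25) = 13.

13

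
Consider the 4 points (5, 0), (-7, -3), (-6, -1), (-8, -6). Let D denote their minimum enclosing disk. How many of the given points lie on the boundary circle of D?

By Welzl's lemma the MEC is supported by two points (diametrically opposite) or three points (on a circumcircle).
The farthest pair is (5, 0)–(-8, -6) with squared distance 205. The circle on this segment as diameter has centre (-1.5, -3) and r² = 205/4 = 51.25.
Check (-7, -3): distance² to centre = 30.25 ≤ 51.25, so it lies inside.
All remaining points lie in this disk, and no smaller disk contains both endpoints, so this is the minimum enclosing circle.
The points at distance exactly r from the centre are (5, 0), (-8, -6) — 2 points.

2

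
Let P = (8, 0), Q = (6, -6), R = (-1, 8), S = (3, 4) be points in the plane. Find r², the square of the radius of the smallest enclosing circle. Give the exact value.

The minimum enclosing circle of a finite set is fixed by two of the points (as a diameter) or three (as a circumcircle).
The farthest pair is Q–R with squared distance 245. The circle on this segment as diameter has centre (2.5, 1) and r² = 245/4 = 61.25.
Check P: distance² to centre = 31.25 ≤ 61.25, so it lies inside.
All remaining points lie in this disk, and no smaller disk contains both endpoints, so this is the minimum enclosing circle.

61.25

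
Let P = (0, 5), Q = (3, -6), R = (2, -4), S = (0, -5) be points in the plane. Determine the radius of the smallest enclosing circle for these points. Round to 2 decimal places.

The minimum enclosing circle of a finite set is fixed by two of the points (as a diameter) or three (as a circumcircle).
The farthest pair is P–Q with squared distance 130. The circle on this segment as diameter has centre (1.5, -0.5) and r² = 130/4 = 32.5.
Check R: distance² to centre = 12.5 ≤ 32.5, so it lies inside.
All remaining points lie in this disk, and no smaller disk contains both endpoints, so this is the minimum enclosing circle.
r = √(32.5) ≈ 5.70.

5.70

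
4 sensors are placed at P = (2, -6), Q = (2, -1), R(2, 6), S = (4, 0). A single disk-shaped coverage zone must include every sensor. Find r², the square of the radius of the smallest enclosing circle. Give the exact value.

A smallest enclosing disk is always determined by at most three of the input points on its boundary.
The farthest pair is P–R with squared distance 144. The circle on this segment as diameter has centre (2, 0) and r² = 144/4 = 36.
Check Q: distance² to centre = 1 ≤ 36, so it lies inside.
All remaining points lie in this disk, and no smaller disk contains both endpoints, so this is the minimum enclosing circle.

36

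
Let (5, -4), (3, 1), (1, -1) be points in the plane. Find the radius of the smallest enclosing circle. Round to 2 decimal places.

2.72

Call the three points A, B, C in the order given.
Side lengths²: AB² = 29, AC² = 25, BC² = 8.
Since AB² = 29 < 25 + 8 = 33, the triangle is acute, so the smallest enclosing circle is the circumcircle.
Circumcentre = (51/14, -23/14), r² = 725/98.
r = √(725/98) ≈ 2.72.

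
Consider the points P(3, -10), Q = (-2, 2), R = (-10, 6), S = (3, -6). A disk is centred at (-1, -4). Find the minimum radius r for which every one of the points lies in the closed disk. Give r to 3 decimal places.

The required radius is the distance from (-1, -4) to the farthest point.
Squared distances: 52, 37, 181, 20.
Maximum is 181, attained at R.
r = √181 ≈ 13.454.

13.454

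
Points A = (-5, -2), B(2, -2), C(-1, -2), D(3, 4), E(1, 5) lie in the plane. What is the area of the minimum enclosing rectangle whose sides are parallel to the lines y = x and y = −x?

In coordinates u = x + y, v = x − y the rectangle is axis-aligned; the map (x,y)→(u,v) scales areas by 2.
u-values: -7, 0, -3, 7, 6; range = 7 − (-7) = 14.
v-values: -3, 4, 1, -1, -4; range = 4 − (-4) = 8.
Area = (14 × 8) / 2 = 56.

56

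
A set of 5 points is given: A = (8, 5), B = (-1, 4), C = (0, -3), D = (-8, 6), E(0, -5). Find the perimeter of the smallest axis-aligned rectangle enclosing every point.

Width = max x − min x = 8 − (-8) = 16.
Height = max y − min y = 6 − (-5) = 11.
Perimeter = 2(16 + 11) = 54.

54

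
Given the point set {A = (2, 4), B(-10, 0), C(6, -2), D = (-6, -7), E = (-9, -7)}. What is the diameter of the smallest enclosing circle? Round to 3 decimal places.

16.389

By Welzl's lemma the MEC is supported by two points (diametrically opposite) or three points (on a circumcircle).
The minimum enclosing circle is determined by three boundary points: B, C, E.
Their circumcentre is (-24/11, -27/11) with r² = 8125/121.
The farthest remaining point A is at distance² 7157/121 ≤ 8125/121.
Diameter = 2r = 2√(8125/121) ≈ 16.389.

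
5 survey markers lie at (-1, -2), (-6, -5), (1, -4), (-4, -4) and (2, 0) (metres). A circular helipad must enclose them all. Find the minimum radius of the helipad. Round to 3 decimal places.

A smallest enclosing disk is always determined by at most three of the input points on its boundary.
The farthest pair is (-6, -5)–(2, 0) with squared distance 89. The circle on this segment as diameter has centre (-2, -2.5) and r² = 89/4 = 22.25.
Check (-1, -2): distance² to centre = 1.25 ≤ 22.25, so it lies inside.
All remaining points lie in this disk, and no smaller disk contains both endpoints, so this is the minimum enclosing circle.
r = √(22.25) ≈ 4.717.

4.717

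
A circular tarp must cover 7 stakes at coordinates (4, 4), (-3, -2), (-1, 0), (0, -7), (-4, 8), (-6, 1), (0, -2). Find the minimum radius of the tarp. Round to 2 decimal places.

The minimum enclosing circle of a finite set is fixed by two of the points (as a diameter) or three (as a circumcircle).
The farthest pair is (0, -7)–(-4, 8) with squared distance 241. The circle on this segment as diameter has centre (-2, 0.5) and r² = 241/4 = 60.25.
Check (4, 4): distance² to centre = 48.25 ≤ 60.25, so it lies inside.
All remaining points lie in this disk, and no smaller disk contains both endpoints, so this is the minimum enclosing circle.
r = √(60.25) ≈ 7.76.

7.76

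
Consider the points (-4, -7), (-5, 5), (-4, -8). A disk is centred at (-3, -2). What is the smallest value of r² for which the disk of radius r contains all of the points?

The required radius is the distance from (-3, -2) to the farthest point.
Squared distances: 26, 53, 37.
Maximum is 53, attained at (-5, 5).

53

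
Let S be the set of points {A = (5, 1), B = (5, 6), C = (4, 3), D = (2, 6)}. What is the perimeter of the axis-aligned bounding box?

16

Width = max x − min x = 5 − 2 = 3.
Height = max y − min y = 6 − 1 = 5.
Perimeter = 2(3 + 5) = 16.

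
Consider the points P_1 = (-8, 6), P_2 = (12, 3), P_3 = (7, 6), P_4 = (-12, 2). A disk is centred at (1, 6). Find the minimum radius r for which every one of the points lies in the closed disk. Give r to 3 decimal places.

The required radius is the distance from (1, 6) to the farthest point.
Squared distances: 81, 130, 36, 185.
Maximum is 185, attained at P_4.
r = √185 ≈ 13.601.

13.601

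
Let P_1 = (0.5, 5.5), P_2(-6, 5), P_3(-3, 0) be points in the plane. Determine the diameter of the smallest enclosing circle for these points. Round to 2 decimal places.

Side lengths²: P_1P_2² = 42.5, P_1P_3² = 42.5, P_2P_3² = 34.
Since P_1P_3² = 42.5 < 42.5 + 34 = 76.5, the triangle is acute, so the smallest enclosing circle is the circumcircle.
Circumcentre = (-2.625, 3.625), r² = 13.28125.
Diameter = 2r = 2√(13.28125) ≈ 7.29.

7.29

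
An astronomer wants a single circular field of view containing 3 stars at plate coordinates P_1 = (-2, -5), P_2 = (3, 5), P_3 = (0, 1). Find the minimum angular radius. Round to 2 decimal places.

5.59

Side lengths²: P_1P_2² = 125, P_1P_3² = 40, P_2P_3² = 25.
Since P_1P_2² = 125 ≥ 40 + 25 = 65, the angle opposite P_1P_2 is not acute, so the smallest enclosing circle has P_1P_2 as diameter.
Centre = midpoint of P_1P_2 = (0.5, 0), r² = 125/4 = 31.25.
r = √(31.25) ≈ 5.59.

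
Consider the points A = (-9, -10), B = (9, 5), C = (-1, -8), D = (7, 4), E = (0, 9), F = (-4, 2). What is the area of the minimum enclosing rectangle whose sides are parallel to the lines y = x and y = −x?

264

In coordinates u = x + y, v = x − y the rectangle is axis-aligned; the map (x,y)→(u,v) scales areas by 2.
u-values: -19, 14, -9, 11, 9, -2; range = 14 − (-19) = 33.
v-values: 1, 4, 7, 3, -9, -6; range = 7 − (-9) = 16.
Area = (33 × 16) / 2 = 264.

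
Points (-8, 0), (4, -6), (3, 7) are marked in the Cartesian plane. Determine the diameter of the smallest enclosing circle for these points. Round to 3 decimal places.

15.205

Call the three points A, B, C in the order given.
Side lengths²: AB² = 180, AC² = 170, BC² = 170.
Since AB² = 180 < 170 + 170 = 340, the triangle is acute, so the smallest enclosing circle is the circumcircle.
Circumcentre = (-0.4, 0.2), r² = 57.8.
Diameter = 2r = 2√(57.8) ≈ 15.205.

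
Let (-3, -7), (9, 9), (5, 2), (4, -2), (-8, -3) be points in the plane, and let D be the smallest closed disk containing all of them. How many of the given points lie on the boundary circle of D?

3

A smallest enclosing disk is always determined by at most three of the input points on its boundary.
The minimum enclosing circle is determined by three boundary points: (-3, -7), (9, 9), (-8, -3).
Their circumcentre is (0.6875, 2.734375) with r² = 108.3557128906.
The farthest remaining point (4, -2) is at distance² 33.3869628906 ≤ 108.3557128906.
The points at distance exactly r from the centre are (-3, -7), (9, 9), (-8, -3) — 3 points.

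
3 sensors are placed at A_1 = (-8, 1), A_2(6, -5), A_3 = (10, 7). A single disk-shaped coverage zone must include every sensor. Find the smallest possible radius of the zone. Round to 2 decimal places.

Side lengths²: A_1A_2² = 232, A_1A_3² = 360, A_2A_3² = 160.
Since A_1A_3² = 360 < 232 + 160 = 392, the triangle is acute, so the smallest enclosing circle is the circumcircle.
Circumcentre = (1.25, 3.25), r² = 90.625.
r = √(90.625) ≈ 9.52.

9.52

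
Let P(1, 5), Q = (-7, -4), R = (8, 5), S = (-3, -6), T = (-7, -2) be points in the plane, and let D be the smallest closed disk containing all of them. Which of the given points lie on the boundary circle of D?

The farthest pair is Q–R with squared distance 306. The circle on this segment as diameter has centre (0.5, 0.5) and r² = 306/4 = 76.5.
Check P: distance² to centre = 20.5 ≤ 76.5, so it lies inside.
All remaining points lie in this disk, and no smaller disk contains both endpoints, so this is the minimum enclosing circle.
The points at distance exactly r from the centre are Q, R — 2 points.

Q, R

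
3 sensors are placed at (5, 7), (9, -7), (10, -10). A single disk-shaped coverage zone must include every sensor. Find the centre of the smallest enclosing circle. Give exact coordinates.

Call the three points A, B, C in the order given.
Side lengths²: AB² = 212, AC² = 314, BC² = 10.
Since AC² = 314 ≥ 212 + 10 = 222, the angle opposite AC is not acute, so the smallest enclosing circle has AC as diameter.
Centre = midpoint of AC = (7.5, -1.5), r² = 314/4 = 78.5.
Centre = (7.5, -1.5).

(7.5, -1.5)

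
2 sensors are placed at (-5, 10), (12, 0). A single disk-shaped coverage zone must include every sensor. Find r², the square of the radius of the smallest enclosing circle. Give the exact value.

The smallest circle enclosing two points has them as diameter endpoints.
Centre = midpoint = (3.5, 5); r² = |(-5, 10)−(12, 0)|²/4 = 389/4 = 97.25.

97.25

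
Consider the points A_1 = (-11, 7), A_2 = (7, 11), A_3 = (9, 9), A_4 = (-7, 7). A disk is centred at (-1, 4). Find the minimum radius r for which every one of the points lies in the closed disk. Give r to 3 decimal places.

The required radius is the distance from (-1, 4) to the farthest point.
Squared distances: 109, 113, 125, 45.
Maximum is 125, attained at A_3.
r = √125 ≈ 11.180.

11.180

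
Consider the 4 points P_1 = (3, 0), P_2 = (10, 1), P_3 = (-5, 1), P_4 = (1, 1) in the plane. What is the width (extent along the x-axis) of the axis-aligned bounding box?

15

max x = 10, min x = -5, so width = 15.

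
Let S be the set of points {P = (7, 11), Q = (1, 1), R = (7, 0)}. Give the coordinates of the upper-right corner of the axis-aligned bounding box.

(7, 11)

x-range [1, 7], y-range [0, 11].
The upper-right corner is (7, 11).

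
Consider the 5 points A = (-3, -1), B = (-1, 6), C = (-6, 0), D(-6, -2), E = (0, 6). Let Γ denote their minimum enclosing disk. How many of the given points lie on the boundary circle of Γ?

By Welzl's lemma the MEC is supported by two points (diametrically opposite) or three points (on a circumcircle).
The farthest pair is D–E with squared distance 100. The circle on this segment as diameter has centre (-3, 2) and r² = 100/4 = 25.
Check A: distance² to centre = 9 ≤ 25, so it lies inside.
All remaining points lie in this disk, and no smaller disk contains both endpoints, so this is the minimum enclosing circle.
The points at distance exactly r from the centre are D, E — 2 points.

2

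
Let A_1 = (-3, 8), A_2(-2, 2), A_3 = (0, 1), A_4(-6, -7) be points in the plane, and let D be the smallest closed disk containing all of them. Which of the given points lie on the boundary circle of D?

By Welzl's lemma the MEC is supported by two points (diametrically opposite) or three points (on a circumcircle).
The farthest pair is A_1–A_4 with squared distance 234. The circle on this segment as diameter has centre (-4.5, 0.5) and r² = 234/4 = 58.5.
Check A_2: distance² to centre = 8.5 ≤ 58.5, so it lies inside.
All remaining points lie in this disk, and no smaller disk contains both endpoints, so this is the minimum enclosing circle.
The points at distance exactly r from the centre are A_1, A_4 — 2 points.

A_1, A_4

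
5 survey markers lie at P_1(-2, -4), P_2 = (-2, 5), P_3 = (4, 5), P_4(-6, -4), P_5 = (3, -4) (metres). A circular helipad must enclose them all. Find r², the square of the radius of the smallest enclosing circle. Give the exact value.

45.25

The minimum enclosing circle of a finite set is fixed by two of the points (as a diameter) or three (as a circumcircle).
The farthest pair is P_3–P_4 with squared distance 181. The circle on this segment as diameter has centre (-1, 0.5) and r² = 181/4 = 45.25.
Check P_1: distance² to centre = 21.25 ≤ 45.25, so it lies inside.
All remaining points lie in this disk, and no smaller disk contains both endpoints, so this is the minimum enclosing circle.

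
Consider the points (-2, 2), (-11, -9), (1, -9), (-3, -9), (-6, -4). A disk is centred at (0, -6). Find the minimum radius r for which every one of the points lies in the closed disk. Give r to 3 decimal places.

11.402

The required radius is the distance from (0, -6) to the farthest point.
Squared distances: 68, 130, 10, 18, 40.
Maximum is 130, attained at (-11, -9).
r = √130 ≈ 11.402.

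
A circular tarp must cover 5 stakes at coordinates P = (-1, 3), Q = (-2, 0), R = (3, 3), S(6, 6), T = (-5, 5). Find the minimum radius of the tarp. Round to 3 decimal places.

By Welzl's lemma the MEC is supported by two points (diametrically opposite) or three points (on a circumcircle).
The minimum enclosing circle is determined by three boundary points: Q, S, T.
Their circumcentre is (16/29, 143/29) with r² = 25925/841.
The farthest remaining point R is at distance² 8177/841 ≤ 25925/841.
r = √(25925/841) ≈ 5.552.

5.552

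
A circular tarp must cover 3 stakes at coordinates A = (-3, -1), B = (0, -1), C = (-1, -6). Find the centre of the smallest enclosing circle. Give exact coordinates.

(-1.5, -3.3)

Side lengths²: AB² = 9, AC² = 29, BC² = 26.
Since AC² = 29 < 26 + 9 = 35, the triangle is acute, so the smallest enclosing circle is the circumcircle.
Circumcentre = (-1.5, -3.3), r² = 7.54.
Centre = (-1.5, -3.3).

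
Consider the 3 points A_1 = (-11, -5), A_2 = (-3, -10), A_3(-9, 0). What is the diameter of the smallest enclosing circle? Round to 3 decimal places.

11.662

Side lengths²: A_1A_2² = 89, A_1A_3² = 29, A_2A_3² = 136.
Since A_2A_3² = 136 ≥ 89 + 29 = 118, the angle opposite A_2A_3 is not acute, so the smallest enclosing circle has A_2A_3 as diameter.
Centre = midpoint of A_2A_3 = (-6, -5), r² = 136/4 = 34.
Diameter = 2r = 2√34 ≈ 11.662.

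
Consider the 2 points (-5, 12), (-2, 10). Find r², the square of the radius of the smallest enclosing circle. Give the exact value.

3.25

The smallest circle enclosing two points has them as diameter endpoints.
Centre = midpoint = (-3.5, 11); r² = |(-5, 12)−(-2, 10)|²/4 = 13/4 = 3.25.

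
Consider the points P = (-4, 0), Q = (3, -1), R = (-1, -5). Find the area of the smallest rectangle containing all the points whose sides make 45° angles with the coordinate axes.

32

In coordinates u = x + y, v = x − y the rectangle is axis-aligned; the map (x,y)→(u,v) scales areas by 2.
u-values: -4, 2, -6; range = 2 − (-6) = 8.
v-values: -4, 4, 4; range = 4 − (-4) = 8.
Area = (8 × 8) / 2 = 32.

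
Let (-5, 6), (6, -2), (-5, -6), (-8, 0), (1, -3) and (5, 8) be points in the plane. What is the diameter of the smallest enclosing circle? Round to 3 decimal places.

By Welzl's lemma the MEC is supported by two points (diametrically opposite) or three points (on a circumcircle).
The farthest pair is (-5, -6)–(5, 8) with squared distance 296. The circle on this segment as diameter has centre (0, 1) and r² = 296/4 = 74.
Check (-5, 6): distance² to centre = 50 ≤ 74, so it lies inside.
All remaining points lie in this disk, and no smaller disk contains both endpoints, so this is the minimum enclosing circle.
Diameter = 2r = 2√74 ≈ 17.205.

17.205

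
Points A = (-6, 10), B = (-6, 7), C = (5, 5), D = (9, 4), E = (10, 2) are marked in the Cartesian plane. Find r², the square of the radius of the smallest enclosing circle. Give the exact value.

The farthest pair is A–E with squared distance 320. The circle on this segment as diameter has centre (2, 6) and r² = 320/4 = 80.
Check B: distance² to centre = 65 ≤ 80, so it lies inside.
All remaining points lie in this disk, and no smaller disk contains both endpoints, so this is the minimum enclosing circle.

80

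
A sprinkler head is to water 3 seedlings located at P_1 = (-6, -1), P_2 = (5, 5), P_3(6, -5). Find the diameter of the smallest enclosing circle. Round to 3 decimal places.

Side lengths²: P_1P_2² = 157, P_1P_3² = 160, P_2P_3² = 101.
Since P_1P_3² = 160 < 157 + 101 = 258, the triangle is acute, so the smallest enclosing circle is the circumcircle.
Circumcentre = (49/58, -27/58), r² = 79285/1682.
Diameter = 2r = 2√(79285/1682) ≈ 13.731.

13.731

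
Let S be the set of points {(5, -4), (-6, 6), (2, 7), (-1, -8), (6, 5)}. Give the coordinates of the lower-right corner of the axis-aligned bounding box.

(6, -8)

x-range [-6, 6], y-range [-8, 7].
The lower-right corner is (6, -8).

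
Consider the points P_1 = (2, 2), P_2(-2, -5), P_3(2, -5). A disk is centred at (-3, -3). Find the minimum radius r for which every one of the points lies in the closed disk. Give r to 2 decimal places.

7.07

The required radius is the distance from (-3, -3) to the farthest point.
Squared distances: 50, 5, 29.
Maximum is 50, attained at P_1.
r = √50 ≈ 7.07.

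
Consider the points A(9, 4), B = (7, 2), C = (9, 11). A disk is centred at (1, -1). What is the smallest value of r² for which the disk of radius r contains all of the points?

208

The required radius is the distance from (1, -1) to the farthest point.
Squared distances: 89, 45, 208.
Maximum is 208, attained at C.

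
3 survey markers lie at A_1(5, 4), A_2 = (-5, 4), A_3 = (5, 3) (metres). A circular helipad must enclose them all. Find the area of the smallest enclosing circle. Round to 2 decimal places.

79.33

Side lengths²: A_1A_2² = 100, A_1A_3² = 1, A_2A_3² = 101.
Since A_2A_3² = 101 ≥ 100 + 1 = 101, the angle opposite A_2A_3 is not acute, so the smallest enclosing circle has A_2A_3 as diameter.
Centre = midpoint of A_2A_3 = (0, 3.5), r² = 101/4 = 25.25.
Area = π·r² = π·25.25 ≈ 79.33.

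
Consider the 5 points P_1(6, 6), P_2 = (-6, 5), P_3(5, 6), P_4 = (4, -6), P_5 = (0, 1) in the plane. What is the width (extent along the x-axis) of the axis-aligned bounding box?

12

max x = 6, min x = -6, so width = 12.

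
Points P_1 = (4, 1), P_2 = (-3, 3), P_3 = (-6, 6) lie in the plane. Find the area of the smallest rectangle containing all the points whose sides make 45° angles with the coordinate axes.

37.5

In coordinates u = x + y, v = x − y the rectangle is axis-aligned; the map (x,y)→(u,v) scales areas by 2.
u-values: 5, 0, 0; range = 5 − 0 = 5.
v-values: 3, -6, -12; range = 3 − (-12) = 15.
Area = (5 × 15) / 2 = 37.5.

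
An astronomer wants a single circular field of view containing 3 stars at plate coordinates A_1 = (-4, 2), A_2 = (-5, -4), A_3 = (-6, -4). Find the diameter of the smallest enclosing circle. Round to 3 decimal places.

6.325

Side lengths²: A_1A_2² = 37, A_1A_3² = 40, A_2A_3² = 1.
Since A_1A_3² = 40 ≥ 37 + 1 = 38, the angle opposite A_1A_3 is not acute, so the smallest enclosing circle has A_1A_3 as diameter.
Centre = midpoint of A_1A_3 = (-5, -1), r² = 40/4 = 10.
Diameter = 2r = 2√10 ≈ 6.325.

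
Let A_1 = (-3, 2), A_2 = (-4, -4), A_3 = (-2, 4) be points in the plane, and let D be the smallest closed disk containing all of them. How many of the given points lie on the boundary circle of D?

Side lengths²: A_1A_2² = 37, A_1A_3² = 5, A_2A_3² = 68.
Since A_2A_3² = 68 ≥ 37 + 5 = 42, the angle opposite A_2A_3 is not acute, so the smallest enclosing circle has A_2A_3 as diameter.
Centre = midpoint of A_2A_3 = (-3, 0), r² = 68/4 = 17.
The points at distance exactly r from the centre are A_2, A_3 — 2 points.

2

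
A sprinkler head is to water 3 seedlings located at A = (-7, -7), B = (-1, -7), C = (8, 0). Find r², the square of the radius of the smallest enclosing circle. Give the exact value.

68.5

Side lengths²: AB² = 36, AC² = 274, BC² = 130.
Since AC² = 274 ≥ 130 + 36 = 166, the angle opposite AC is not acute, so the smallest enclosing circle has AC as diameter.
Centre = midpoint of AC = (0.5, -3.5), r² = 274/4 = 68.5.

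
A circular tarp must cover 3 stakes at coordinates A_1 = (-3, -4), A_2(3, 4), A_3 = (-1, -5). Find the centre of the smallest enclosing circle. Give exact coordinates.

(2/11, -3/22)

Side lengths²: A_1A_2² = 100, A_1A_3² = 5, A_2A_3² = 97.
Since A_1A_2² = 100 < 97 + 5 = 102, the triangle is acute, so the smallest enclosing circle is the circumcircle.
Circumcentre = (2/11, -3/22), r² = 12125/484.
Centre = (2/11, -3/22).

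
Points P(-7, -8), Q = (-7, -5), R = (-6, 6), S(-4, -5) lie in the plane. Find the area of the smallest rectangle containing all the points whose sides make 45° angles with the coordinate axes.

In coordinates u = x + y, v = x − y the rectangle is axis-aligned; the map (x,y)→(u,v) scales areas by 2.
u-values: -15, -12, 0, -9; range = 0 − (-15) = 15.
v-values: 1, -2, -12, 1; range = 1 − (-12) = 13.
Area = (15 × 13) / 2 = 97.5.

97.5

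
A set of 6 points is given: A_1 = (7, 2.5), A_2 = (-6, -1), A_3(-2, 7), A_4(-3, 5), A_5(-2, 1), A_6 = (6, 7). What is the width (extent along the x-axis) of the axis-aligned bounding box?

max x = 7, min x = -6, so width = 13.

13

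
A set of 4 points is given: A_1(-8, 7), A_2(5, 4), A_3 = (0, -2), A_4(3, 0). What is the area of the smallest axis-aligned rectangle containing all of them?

x ranges over [-8, 5], width 13.
y ranges over [-2, 7], height 9.
Area = 13 × 9 = 117.

117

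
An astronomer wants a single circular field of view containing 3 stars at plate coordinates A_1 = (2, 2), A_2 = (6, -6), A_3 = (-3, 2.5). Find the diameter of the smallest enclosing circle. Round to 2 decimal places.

Side lengths²: A_1A_2² = 80, A_1A_3² = 25.25, A_2A_3² = 153.25.
Since A_2A_3² = 153.25 ≥ 80 + 25.25 = 105.25, the angle opposite A_2A_3 is not acute, so the smallest enclosing circle has A_2A_3 as diameter.
Centre = midpoint of A_2A_3 = (1.5, -1.75), r² = 153.25/4 = 38.3125.
Diameter = 2r = 2√(38.3125) ≈ 12.38.

12.38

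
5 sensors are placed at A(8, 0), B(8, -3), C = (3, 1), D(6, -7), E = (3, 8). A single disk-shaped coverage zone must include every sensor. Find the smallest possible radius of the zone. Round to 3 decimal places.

By Welzl's lemma the MEC is supported by two points (diametrically opposite) or three points (on a circumcircle).
The farthest pair is D–E with squared distance 234. The circle on this segment as diameter has centre (4.5, 0.5) and r² = 234/4 = 58.5.
Check A: distance² to centre = 12.5 ≤ 58.5, so it lies inside.
All remaining points lie in this disk, and no smaller disk contains both endpoints, so this is the minimum enclosing circle.
r = √(58.5) ≈ 7.649.

7.649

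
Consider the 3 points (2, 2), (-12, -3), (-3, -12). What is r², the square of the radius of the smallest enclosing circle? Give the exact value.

48841/722

Call the three points A, B, C in the order given.
Side lengths²: AB² = 221, AC² = 221, BC² = 162.
Since AC² = 221 < 221 + 162 = 383, the triangle is acute, so the smallest enclosing circle is the circumcircle.
Circumcentre = (-145/38, -145/38), r² = 48841/722.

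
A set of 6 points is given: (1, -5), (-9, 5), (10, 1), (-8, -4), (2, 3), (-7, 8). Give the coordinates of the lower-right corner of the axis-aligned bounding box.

x-range [-9, 10], y-range [-5, 8].
The lower-right corner is (10, -5).

(10, -5)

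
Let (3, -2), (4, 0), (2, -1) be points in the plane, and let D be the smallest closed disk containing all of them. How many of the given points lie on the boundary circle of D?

3

Call the three points A, B, C in the order given.
Side lengths²: AB² = 5, AC² = 2, BC² = 5.
Since BC² = 5 < 5 + 2 = 7, the triangle is acute, so the smallest enclosing circle is the circumcircle.
Circumcentre = (19/6, -5/6), r² = 25/18.
The points at distance exactly r from the centre are (3, -2), (4, 0), (2, -1) — 3 points.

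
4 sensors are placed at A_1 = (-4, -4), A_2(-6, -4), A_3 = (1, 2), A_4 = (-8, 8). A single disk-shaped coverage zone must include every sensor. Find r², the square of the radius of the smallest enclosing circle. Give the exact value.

3965/98

A smallest enclosing disk is always determined by at most three of the input points on its boundary.
The minimum enclosing circle is determined by three boundary points: A_1, A_3, A_4.
Their circumcentre is (-75/14, 31/14) with r² = 3965/98.
The farthest remaining point A_2 is at distance² 3825/98 ≤ 3965/98.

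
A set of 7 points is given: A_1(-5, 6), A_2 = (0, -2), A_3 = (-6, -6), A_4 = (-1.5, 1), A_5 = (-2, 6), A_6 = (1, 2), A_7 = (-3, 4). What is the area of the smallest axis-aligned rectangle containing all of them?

x ranges over [-6, 1], width 7.
y ranges over [-6, 6], height 12.
Area = 7 × 12 = 84.

84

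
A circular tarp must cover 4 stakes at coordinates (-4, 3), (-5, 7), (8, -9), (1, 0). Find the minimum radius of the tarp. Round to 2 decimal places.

A smallest enclosing disk is always determined by at most three of the input points on its boundary.
The farthest pair is (-5, 7)–(8, -9) with squared distance 425. The circle on this segment as diameter has centre (1.5, -1) and r² = 425/4 = 106.25.
Check (-4, 3): distance² to centre = 46.25 ≤ 106.25, so it lies inside.
All remaining points lie in this disk, and no smaller disk contains both endpoints, so this is the minimum enclosing circle.
r = √(106.25) ≈ 10.31.

10.31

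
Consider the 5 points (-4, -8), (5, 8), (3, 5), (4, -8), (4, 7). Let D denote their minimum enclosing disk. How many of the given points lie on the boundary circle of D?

By Welzl's lemma the MEC is supported by two points (diametrically opposite) or three points (on a circumcircle).
The farthest pair is (-4, -8)–(5, 8) with squared distance 337. The circle on this segment as diameter has centre (0.5, 0) and r² = 337/4 = 84.25.
Check (3, 5): distance² to centre = 31.25 ≤ 84.25, so it lies inside.
All remaining points lie in this disk, and no smaller disk contains both endpoints, so this is the minimum enclosing circle.
The points at distance exactly r from the centre are (-4, -8), (5, 8) — 2 points.

2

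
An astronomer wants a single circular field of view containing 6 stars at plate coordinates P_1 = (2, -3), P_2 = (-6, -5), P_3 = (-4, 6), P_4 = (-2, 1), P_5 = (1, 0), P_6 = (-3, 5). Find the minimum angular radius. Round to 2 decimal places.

A smallest enclosing disk is always determined by at most three of the input points on its boundary.
The minimum enclosing circle is determined by three boundary points: P_1, P_2, P_3.
Their circumcentre is (-85/28, 1/7) with r² = 27625/784.
The farthest remaining point P_6 is at distance² 18497/784 ≤ 27625/784.
r = √(27625/784) ≈ 5.94.

5.94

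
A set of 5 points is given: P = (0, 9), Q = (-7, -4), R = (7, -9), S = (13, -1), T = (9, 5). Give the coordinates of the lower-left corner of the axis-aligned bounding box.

(-7, -9)

x-range [-7, 13], y-range [-9, 9].
The lower-left corner is (-7, -9).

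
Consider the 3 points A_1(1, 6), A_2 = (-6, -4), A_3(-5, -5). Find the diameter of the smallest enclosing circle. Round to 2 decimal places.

Side lengths²: A_1A_2² = 149, A_1A_3² = 157, A_2A_3² = 2.
Since A_1A_3² = 157 ≥ 149 + 2 = 151, the angle opposite A_1A_3 is not acute, so the smallest enclosing circle has A_1A_3 as diameter.
Centre = midpoint of A_1A_3 = (-2, 0.5), r² = 157/4 = 39.25.
Diameter = 2r = 2√(39.25) ≈ 12.53.

12.53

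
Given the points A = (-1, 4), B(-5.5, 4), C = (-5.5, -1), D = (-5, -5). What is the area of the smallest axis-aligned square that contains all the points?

The bounding box has width 4.5 and height 9.
An axis-aligned square enclosing the set must have side ≥ max(width, height).
So the minimum side is max(4.5, 9) = 9.
Area = 9² = 81.

81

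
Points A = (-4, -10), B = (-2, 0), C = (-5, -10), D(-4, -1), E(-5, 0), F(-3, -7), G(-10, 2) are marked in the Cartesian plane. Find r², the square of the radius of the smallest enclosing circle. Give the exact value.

By Welzl's lemma the MEC is supported by two points (diametrically opposite) or three points (on a circumcircle).
The farthest pair is A–G with squared distance 180. The circle on this segment as diameter has centre (-7, -4) and r² = 180/4 = 45.
Check B: distance² to centre = 41 ≤ 45, so it lies inside.
All remaining points lie in this disk, and no smaller disk contains both endpoints, so this is the minimum enclosing circle.

45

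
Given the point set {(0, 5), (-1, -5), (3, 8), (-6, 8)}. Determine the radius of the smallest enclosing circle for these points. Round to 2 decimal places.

7.29

The minimum enclosing circle is determined by three boundary points: (-1, -5), (3, 8), (-6, 8).
Their circumcentre is (-1.5, 59/26) with r² = 17945/338.
The farthest remaining point (0, 5) is at distance² 3281/338 ≤ 17945/338.
r = √(17945/338) ≈ 7.29.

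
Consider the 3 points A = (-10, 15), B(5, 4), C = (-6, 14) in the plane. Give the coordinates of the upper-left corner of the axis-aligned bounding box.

x-range [-10, 5], y-range [4, 15].
The upper-left corner is (-10, 15).

(-10, 15)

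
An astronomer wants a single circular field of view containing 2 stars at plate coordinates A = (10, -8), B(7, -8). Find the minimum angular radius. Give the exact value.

1.5

The smallest circle enclosing two points has them as diameter endpoints.
Centre = midpoint = (8.5, -8); r² = |AB|²/4 = 9/4 = 2.25.
r = √(2.25) = 1.5.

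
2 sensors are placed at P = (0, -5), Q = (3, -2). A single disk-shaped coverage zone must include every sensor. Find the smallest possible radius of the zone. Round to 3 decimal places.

The smallest circle enclosing two points has them as diameter endpoints.
Centre = midpoint = (1.5, -3.5); r² = |PQ|²/4 = 18/4 = 4.5.
r = √(4.5) ≈ 2.121.

2.121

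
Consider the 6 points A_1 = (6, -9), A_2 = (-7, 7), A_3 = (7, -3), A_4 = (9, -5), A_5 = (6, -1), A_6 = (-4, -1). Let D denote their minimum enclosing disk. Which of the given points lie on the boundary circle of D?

A_1, A_2, A_4

The farthest pair is A_1–A_2 with squared distance 425. The circle on this segment as diameter has centre (-0.5, -1) and r² = 425/4 = 106.25.
Check A_3: distance² to centre = 60.25 ≤ 106.25, so it lies inside.
All remaining points lie in this disk, and no smaller disk contains both endpoints, so this is the minimum enclosing circle.
The points at distance exactly r from the centre are A_1, A_2, A_4 — 3 points.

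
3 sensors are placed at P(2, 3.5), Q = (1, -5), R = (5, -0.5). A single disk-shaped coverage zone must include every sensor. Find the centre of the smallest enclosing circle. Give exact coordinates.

Side lengths²: PQ² = 73.25, PR² = 25, QR² = 36.25.
Since PQ² = 73.25 ≥ 36.25 + 25 = 61.25, the angle opposite PQ is not acute, so the smallest enclosing circle has PQ as diameter.
Centre = midpoint of PQ = (1.5, -0.75), r² = 73.25/4 = 18.3125.
Centre = (1.5, -0.75).

(1.5, -0.75)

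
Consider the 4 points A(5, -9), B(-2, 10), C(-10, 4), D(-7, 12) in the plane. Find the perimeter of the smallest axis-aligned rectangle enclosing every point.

72

Width = max x − min x = 5 − (-10) = 15.
Height = max y − min y = 12 − (-9) = 21.
Perimeter = 2(15 + 21) = 72.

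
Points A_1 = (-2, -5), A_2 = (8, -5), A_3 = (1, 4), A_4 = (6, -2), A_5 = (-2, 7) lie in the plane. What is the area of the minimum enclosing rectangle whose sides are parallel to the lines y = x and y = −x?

In coordinates u = x + y, v = x − y the rectangle is axis-aligned; the map (x,y)→(u,v) scales areas by 2.
u-values: -7, 3, 5, 4, 5; range = 5 − (-7) = 12.
v-values: 3, 13, -3, 8, -9; range = 13 − (-9) = 22.
Area = (12 × 22) / 2 = 132.

132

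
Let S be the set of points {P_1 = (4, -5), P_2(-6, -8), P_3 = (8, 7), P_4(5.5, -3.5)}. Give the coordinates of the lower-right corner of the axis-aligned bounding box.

x-range [-6, 8], y-range [-8, 7].
The lower-right corner is (8, -8).

(8, -8)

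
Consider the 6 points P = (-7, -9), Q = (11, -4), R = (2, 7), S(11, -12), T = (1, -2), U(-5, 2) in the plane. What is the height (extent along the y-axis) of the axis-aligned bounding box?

max y = 7, min y = -12, so height = 19.

19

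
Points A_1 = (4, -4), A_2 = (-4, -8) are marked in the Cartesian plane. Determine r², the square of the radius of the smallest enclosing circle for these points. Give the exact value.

20

The smallest circle enclosing two points has them as diameter endpoints.
Centre = midpoint = (0, -6); r² = |A_1A_2|²/4 = 80/4 = 20.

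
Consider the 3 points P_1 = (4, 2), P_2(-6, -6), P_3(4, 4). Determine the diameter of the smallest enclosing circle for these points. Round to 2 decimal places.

Side lengths²: P_1P_2² = 164, P_1P_3² = 4, P_2P_3² = 200.
Since P_2P_3² = 200 ≥ 164 + 4 = 168, the angle opposite P_2P_3 is not acute, so the smallest enclosing circle has P_2P_3 as diameter.
Centre = midpoint of P_2P_3 = (-1, -1), r² = 200/4 = 50.
Diameter = 2r = 2√50 ≈ 14.14.

14.14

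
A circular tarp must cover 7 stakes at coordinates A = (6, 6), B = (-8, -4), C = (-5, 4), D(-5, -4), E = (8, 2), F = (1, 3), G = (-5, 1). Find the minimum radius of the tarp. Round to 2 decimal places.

The minimum enclosing circle of a finite set is fixed by two of the points (as a diameter) or three (as a circumcircle).
The minimum enclosing circle is determined by three boundary points: A, B, E.
Their circumcentre is (-9/19, 5/19) with r² = 27010/361.
The farthest remaining point D is at distance² 13957/361 ≤ 27010/361.
r = √(27010/361) ≈ 8.65.

8.65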